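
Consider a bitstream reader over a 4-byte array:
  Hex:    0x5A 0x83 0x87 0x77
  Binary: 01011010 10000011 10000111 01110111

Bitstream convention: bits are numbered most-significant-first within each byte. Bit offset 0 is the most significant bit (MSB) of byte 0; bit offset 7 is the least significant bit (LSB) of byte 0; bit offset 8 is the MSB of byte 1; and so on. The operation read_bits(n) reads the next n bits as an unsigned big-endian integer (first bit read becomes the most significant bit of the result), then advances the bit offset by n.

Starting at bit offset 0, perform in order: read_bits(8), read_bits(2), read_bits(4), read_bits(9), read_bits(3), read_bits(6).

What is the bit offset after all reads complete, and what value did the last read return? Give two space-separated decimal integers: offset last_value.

Answer: 32 55

Derivation:
Read 1: bits[0:8] width=8 -> value=90 (bin 01011010); offset now 8 = byte 1 bit 0; 24 bits remain
Read 2: bits[8:10] width=2 -> value=2 (bin 10); offset now 10 = byte 1 bit 2; 22 bits remain
Read 3: bits[10:14] width=4 -> value=0 (bin 0000); offset now 14 = byte 1 bit 6; 18 bits remain
Read 4: bits[14:23] width=9 -> value=451 (bin 111000011); offset now 23 = byte 2 bit 7; 9 bits remain
Read 5: bits[23:26] width=3 -> value=5 (bin 101); offset now 26 = byte 3 bit 2; 6 bits remain
Read 6: bits[26:32] width=6 -> value=55 (bin 110111); offset now 32 = byte 4 bit 0; 0 bits remain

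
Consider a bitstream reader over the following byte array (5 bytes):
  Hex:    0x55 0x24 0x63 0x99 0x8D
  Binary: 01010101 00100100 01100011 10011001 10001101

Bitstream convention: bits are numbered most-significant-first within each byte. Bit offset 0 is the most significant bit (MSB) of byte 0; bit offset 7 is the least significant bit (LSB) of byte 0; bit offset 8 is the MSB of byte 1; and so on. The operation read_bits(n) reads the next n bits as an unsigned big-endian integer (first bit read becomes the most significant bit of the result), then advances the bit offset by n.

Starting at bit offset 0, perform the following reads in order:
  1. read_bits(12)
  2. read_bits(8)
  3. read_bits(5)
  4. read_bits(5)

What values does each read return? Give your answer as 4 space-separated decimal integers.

Read 1: bits[0:12] width=12 -> value=1362 (bin 010101010010); offset now 12 = byte 1 bit 4; 28 bits remain
Read 2: bits[12:20] width=8 -> value=70 (bin 01000110); offset now 20 = byte 2 bit 4; 20 bits remain
Read 3: bits[20:25] width=5 -> value=7 (bin 00111); offset now 25 = byte 3 bit 1; 15 bits remain
Read 4: bits[25:30] width=5 -> value=6 (bin 00110); offset now 30 = byte 3 bit 6; 10 bits remain

Answer: 1362 70 7 6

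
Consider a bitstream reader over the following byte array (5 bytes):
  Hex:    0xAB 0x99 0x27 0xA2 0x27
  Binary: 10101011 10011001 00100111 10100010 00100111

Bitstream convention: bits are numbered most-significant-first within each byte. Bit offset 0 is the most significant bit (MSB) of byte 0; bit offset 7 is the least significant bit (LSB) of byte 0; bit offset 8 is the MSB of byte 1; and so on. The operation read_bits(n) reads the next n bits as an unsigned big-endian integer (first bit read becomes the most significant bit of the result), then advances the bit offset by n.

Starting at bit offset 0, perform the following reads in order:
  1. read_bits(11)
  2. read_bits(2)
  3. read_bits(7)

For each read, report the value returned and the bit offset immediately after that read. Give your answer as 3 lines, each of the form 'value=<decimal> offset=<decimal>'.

Read 1: bits[0:11] width=11 -> value=1372 (bin 10101011100); offset now 11 = byte 1 bit 3; 29 bits remain
Read 2: bits[11:13] width=2 -> value=3 (bin 11); offset now 13 = byte 1 bit 5; 27 bits remain
Read 3: bits[13:20] width=7 -> value=18 (bin 0010010); offset now 20 = byte 2 bit 4; 20 bits remain

Answer: value=1372 offset=11
value=3 offset=13
value=18 offset=20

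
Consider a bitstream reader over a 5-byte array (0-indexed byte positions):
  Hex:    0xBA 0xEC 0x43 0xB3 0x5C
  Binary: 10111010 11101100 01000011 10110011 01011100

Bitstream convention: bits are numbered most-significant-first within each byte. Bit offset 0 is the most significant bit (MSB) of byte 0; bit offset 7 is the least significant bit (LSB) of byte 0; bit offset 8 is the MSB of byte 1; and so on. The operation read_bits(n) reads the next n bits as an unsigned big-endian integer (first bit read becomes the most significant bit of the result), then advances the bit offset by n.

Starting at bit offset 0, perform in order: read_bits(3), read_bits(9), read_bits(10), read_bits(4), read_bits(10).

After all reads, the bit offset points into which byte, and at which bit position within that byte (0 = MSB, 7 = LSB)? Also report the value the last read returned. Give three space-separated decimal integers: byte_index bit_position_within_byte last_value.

Answer: 4 4 821

Derivation:
Read 1: bits[0:3] width=3 -> value=5 (bin 101); offset now 3 = byte 0 bit 3; 37 bits remain
Read 2: bits[3:12] width=9 -> value=430 (bin 110101110); offset now 12 = byte 1 bit 4; 28 bits remain
Read 3: bits[12:22] width=10 -> value=784 (bin 1100010000); offset now 22 = byte 2 bit 6; 18 bits remain
Read 4: bits[22:26] width=4 -> value=14 (bin 1110); offset now 26 = byte 3 bit 2; 14 bits remain
Read 5: bits[26:36] width=10 -> value=821 (bin 1100110101); offset now 36 = byte 4 bit 4; 4 bits remain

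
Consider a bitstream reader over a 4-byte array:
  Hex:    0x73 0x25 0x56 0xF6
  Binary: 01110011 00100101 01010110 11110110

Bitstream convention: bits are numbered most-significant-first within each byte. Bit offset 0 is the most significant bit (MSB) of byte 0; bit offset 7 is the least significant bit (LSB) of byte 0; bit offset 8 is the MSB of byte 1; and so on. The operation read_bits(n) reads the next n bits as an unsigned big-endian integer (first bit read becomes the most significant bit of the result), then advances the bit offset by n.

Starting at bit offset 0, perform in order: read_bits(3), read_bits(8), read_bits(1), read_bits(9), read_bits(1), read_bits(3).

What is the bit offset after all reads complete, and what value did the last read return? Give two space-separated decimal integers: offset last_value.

Read 1: bits[0:3] width=3 -> value=3 (bin 011); offset now 3 = byte 0 bit 3; 29 bits remain
Read 2: bits[3:11] width=8 -> value=153 (bin 10011001); offset now 11 = byte 1 bit 3; 21 bits remain
Read 3: bits[11:12] width=1 -> value=0 (bin 0); offset now 12 = byte 1 bit 4; 20 bits remain
Read 4: bits[12:21] width=9 -> value=170 (bin 010101010); offset now 21 = byte 2 bit 5; 11 bits remain
Read 5: bits[21:22] width=1 -> value=1 (bin 1); offset now 22 = byte 2 bit 6; 10 bits remain
Read 6: bits[22:25] width=3 -> value=5 (bin 101); offset now 25 = byte 3 bit 1; 7 bits remain

Answer: 25 5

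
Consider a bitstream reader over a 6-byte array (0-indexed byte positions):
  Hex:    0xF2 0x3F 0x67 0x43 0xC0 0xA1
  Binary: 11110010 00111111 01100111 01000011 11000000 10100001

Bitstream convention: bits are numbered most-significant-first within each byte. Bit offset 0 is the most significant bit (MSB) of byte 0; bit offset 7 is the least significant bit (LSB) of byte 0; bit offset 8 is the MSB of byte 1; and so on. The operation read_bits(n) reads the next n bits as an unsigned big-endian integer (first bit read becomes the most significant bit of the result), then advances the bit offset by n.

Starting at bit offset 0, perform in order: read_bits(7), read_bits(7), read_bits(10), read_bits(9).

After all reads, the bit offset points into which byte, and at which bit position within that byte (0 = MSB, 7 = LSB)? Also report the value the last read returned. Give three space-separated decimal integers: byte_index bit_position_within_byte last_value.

Answer: 4 1 135

Derivation:
Read 1: bits[0:7] width=7 -> value=121 (bin 1111001); offset now 7 = byte 0 bit 7; 41 bits remain
Read 2: bits[7:14] width=7 -> value=15 (bin 0001111); offset now 14 = byte 1 bit 6; 34 bits remain
Read 3: bits[14:24] width=10 -> value=871 (bin 1101100111); offset now 24 = byte 3 bit 0; 24 bits remain
Read 4: bits[24:33] width=9 -> value=135 (bin 010000111); offset now 33 = byte 4 bit 1; 15 bits remain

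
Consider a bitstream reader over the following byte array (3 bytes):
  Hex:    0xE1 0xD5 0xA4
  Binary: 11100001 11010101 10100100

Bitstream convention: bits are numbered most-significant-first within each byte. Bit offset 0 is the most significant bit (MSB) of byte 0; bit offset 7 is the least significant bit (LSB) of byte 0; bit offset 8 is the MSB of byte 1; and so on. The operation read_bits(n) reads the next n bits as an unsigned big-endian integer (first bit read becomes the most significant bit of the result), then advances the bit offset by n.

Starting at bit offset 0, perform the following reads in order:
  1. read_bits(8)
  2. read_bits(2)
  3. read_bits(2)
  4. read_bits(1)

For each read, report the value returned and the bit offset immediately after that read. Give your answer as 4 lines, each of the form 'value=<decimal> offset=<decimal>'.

Answer: value=225 offset=8
value=3 offset=10
value=1 offset=12
value=0 offset=13

Derivation:
Read 1: bits[0:8] width=8 -> value=225 (bin 11100001); offset now 8 = byte 1 bit 0; 16 bits remain
Read 2: bits[8:10] width=2 -> value=3 (bin 11); offset now 10 = byte 1 bit 2; 14 bits remain
Read 3: bits[10:12] width=2 -> value=1 (bin 01); offset now 12 = byte 1 bit 4; 12 bits remain
Read 4: bits[12:13] width=1 -> value=0 (bin 0); offset now 13 = byte 1 bit 5; 11 bits remain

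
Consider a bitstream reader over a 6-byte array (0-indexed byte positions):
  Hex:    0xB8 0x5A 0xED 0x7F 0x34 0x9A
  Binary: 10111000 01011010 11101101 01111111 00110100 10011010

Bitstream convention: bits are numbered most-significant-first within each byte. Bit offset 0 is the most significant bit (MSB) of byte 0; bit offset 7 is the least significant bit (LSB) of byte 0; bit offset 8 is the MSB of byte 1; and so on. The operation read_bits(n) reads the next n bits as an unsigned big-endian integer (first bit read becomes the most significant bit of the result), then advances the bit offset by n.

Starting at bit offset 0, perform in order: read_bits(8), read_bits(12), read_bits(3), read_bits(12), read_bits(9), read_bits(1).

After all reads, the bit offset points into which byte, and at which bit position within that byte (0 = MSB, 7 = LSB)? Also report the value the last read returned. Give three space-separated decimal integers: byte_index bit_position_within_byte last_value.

Read 1: bits[0:8] width=8 -> value=184 (bin 10111000); offset now 8 = byte 1 bit 0; 40 bits remain
Read 2: bits[8:20] width=12 -> value=1454 (bin 010110101110); offset now 20 = byte 2 bit 4; 28 bits remain
Read 3: bits[20:23] width=3 -> value=6 (bin 110); offset now 23 = byte 2 bit 7; 25 bits remain
Read 4: bits[23:35] width=12 -> value=3065 (bin 101111111001); offset now 35 = byte 4 bit 3; 13 bits remain
Read 5: bits[35:44] width=9 -> value=329 (bin 101001001); offset now 44 = byte 5 bit 4; 4 bits remain
Read 6: bits[44:45] width=1 -> value=1 (bin 1); offset now 45 = byte 5 bit 5; 3 bits remain

Answer: 5 5 1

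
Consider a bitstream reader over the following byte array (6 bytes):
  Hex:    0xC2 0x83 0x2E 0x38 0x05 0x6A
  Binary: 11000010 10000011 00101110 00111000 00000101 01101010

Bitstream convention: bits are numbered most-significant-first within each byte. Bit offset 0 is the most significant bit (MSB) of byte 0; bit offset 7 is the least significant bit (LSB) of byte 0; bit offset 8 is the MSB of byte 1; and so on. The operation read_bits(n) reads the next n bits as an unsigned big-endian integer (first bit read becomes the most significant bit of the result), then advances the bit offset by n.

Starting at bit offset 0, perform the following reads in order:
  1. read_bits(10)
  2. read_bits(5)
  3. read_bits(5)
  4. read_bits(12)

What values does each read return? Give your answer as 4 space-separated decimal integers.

Answer: 778 1 18 3640

Derivation:
Read 1: bits[0:10] width=10 -> value=778 (bin 1100001010); offset now 10 = byte 1 bit 2; 38 bits remain
Read 2: bits[10:15] width=5 -> value=1 (bin 00001); offset now 15 = byte 1 bit 7; 33 bits remain
Read 3: bits[15:20] width=5 -> value=18 (bin 10010); offset now 20 = byte 2 bit 4; 28 bits remain
Read 4: bits[20:32] width=12 -> value=3640 (bin 111000111000); offset now 32 = byte 4 bit 0; 16 bits remain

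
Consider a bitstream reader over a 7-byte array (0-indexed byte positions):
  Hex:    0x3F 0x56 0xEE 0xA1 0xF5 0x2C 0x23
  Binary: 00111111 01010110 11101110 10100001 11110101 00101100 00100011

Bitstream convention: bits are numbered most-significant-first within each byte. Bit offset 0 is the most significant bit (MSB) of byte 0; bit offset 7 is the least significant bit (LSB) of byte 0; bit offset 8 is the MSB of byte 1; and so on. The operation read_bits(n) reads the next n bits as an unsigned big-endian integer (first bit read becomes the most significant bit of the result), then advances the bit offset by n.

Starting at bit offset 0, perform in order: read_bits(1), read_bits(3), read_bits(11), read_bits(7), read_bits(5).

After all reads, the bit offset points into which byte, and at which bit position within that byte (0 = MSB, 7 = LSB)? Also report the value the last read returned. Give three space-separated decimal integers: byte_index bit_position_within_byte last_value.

Answer: 3 3 21

Derivation:
Read 1: bits[0:1] width=1 -> value=0 (bin 0); offset now 1 = byte 0 bit 1; 55 bits remain
Read 2: bits[1:4] width=3 -> value=3 (bin 011); offset now 4 = byte 0 bit 4; 52 bits remain
Read 3: bits[4:15] width=11 -> value=1963 (bin 11110101011); offset now 15 = byte 1 bit 7; 41 bits remain
Read 4: bits[15:22] width=7 -> value=59 (bin 0111011); offset now 22 = byte 2 bit 6; 34 bits remain
Read 5: bits[22:27] width=5 -> value=21 (bin 10101); offset now 27 = byte 3 bit 3; 29 bits remain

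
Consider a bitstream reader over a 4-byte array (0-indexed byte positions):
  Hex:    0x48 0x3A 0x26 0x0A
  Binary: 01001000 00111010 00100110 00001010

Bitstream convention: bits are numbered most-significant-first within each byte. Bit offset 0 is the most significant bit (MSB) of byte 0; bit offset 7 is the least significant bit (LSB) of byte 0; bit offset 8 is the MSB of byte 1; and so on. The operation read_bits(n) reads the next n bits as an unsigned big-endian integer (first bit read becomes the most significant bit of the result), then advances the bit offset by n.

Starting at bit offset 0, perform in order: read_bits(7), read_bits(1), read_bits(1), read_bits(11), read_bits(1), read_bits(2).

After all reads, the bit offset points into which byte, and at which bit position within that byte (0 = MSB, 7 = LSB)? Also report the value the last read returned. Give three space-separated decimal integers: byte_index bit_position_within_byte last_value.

Read 1: bits[0:7] width=7 -> value=36 (bin 0100100); offset now 7 = byte 0 bit 7; 25 bits remain
Read 2: bits[7:8] width=1 -> value=0 (bin 0); offset now 8 = byte 1 bit 0; 24 bits remain
Read 3: bits[8:9] width=1 -> value=0 (bin 0); offset now 9 = byte 1 bit 1; 23 bits remain
Read 4: bits[9:20] width=11 -> value=930 (bin 01110100010); offset now 20 = byte 2 bit 4; 12 bits remain
Read 5: bits[20:21] width=1 -> value=0 (bin 0); offset now 21 = byte 2 bit 5; 11 bits remain
Read 6: bits[21:23] width=2 -> value=3 (bin 11); offset now 23 = byte 2 bit 7; 9 bits remain

Answer: 2 7 3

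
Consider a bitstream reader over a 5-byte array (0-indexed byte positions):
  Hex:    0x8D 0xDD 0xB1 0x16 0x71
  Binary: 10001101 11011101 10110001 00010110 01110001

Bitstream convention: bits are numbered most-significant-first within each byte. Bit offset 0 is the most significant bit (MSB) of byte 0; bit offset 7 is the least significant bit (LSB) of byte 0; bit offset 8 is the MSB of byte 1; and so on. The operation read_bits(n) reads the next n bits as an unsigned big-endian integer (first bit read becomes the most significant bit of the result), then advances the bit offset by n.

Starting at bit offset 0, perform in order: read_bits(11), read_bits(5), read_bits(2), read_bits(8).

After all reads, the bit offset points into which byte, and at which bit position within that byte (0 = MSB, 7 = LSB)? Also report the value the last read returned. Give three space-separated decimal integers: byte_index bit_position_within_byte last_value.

Read 1: bits[0:11] width=11 -> value=1134 (bin 10001101110); offset now 11 = byte 1 bit 3; 29 bits remain
Read 2: bits[11:16] width=5 -> value=29 (bin 11101); offset now 16 = byte 2 bit 0; 24 bits remain
Read 3: bits[16:18] width=2 -> value=2 (bin 10); offset now 18 = byte 2 bit 2; 22 bits remain
Read 4: bits[18:26] width=8 -> value=196 (bin 11000100); offset now 26 = byte 3 bit 2; 14 bits remain

Answer: 3 2 196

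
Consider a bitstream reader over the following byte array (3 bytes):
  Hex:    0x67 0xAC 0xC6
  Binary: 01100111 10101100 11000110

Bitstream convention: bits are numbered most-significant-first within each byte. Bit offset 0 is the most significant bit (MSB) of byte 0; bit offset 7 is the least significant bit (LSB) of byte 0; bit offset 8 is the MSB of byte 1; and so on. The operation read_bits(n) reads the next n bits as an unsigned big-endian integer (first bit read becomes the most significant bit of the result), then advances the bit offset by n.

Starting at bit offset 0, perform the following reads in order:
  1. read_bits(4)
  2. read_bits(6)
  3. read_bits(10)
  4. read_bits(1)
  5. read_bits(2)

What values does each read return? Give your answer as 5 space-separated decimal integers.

Read 1: bits[0:4] width=4 -> value=6 (bin 0110); offset now 4 = byte 0 bit 4; 20 bits remain
Read 2: bits[4:10] width=6 -> value=30 (bin 011110); offset now 10 = byte 1 bit 2; 14 bits remain
Read 3: bits[10:20] width=10 -> value=716 (bin 1011001100); offset now 20 = byte 2 bit 4; 4 bits remain
Read 4: bits[20:21] width=1 -> value=0 (bin 0); offset now 21 = byte 2 bit 5; 3 bits remain
Read 5: bits[21:23] width=2 -> value=3 (bin 11); offset now 23 = byte 2 bit 7; 1 bits remain

Answer: 6 30 716 0 3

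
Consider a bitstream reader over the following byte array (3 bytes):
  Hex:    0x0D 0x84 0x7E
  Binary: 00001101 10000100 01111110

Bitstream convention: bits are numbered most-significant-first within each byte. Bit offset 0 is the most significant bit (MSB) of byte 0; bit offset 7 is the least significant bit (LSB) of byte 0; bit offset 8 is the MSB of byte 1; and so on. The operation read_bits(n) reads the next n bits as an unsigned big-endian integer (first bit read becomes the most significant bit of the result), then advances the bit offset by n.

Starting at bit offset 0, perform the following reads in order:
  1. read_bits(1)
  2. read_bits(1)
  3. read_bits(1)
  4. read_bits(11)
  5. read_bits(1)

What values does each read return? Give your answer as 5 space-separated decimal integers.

Read 1: bits[0:1] width=1 -> value=0 (bin 0); offset now 1 = byte 0 bit 1; 23 bits remain
Read 2: bits[1:2] width=1 -> value=0 (bin 0); offset now 2 = byte 0 bit 2; 22 bits remain
Read 3: bits[2:3] width=1 -> value=0 (bin 0); offset now 3 = byte 0 bit 3; 21 bits remain
Read 4: bits[3:14] width=11 -> value=865 (bin 01101100001); offset now 14 = byte 1 bit 6; 10 bits remain
Read 5: bits[14:15] width=1 -> value=0 (bin 0); offset now 15 = byte 1 bit 7; 9 bits remain

Answer: 0 0 0 865 0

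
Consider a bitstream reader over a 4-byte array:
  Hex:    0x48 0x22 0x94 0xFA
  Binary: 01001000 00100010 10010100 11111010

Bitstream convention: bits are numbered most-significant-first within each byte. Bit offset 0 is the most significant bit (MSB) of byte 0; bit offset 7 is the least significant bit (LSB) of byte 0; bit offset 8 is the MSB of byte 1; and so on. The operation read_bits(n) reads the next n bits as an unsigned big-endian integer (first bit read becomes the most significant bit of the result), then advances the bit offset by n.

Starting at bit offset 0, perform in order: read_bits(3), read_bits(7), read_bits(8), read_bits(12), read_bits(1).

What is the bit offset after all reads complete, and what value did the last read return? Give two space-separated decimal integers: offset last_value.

Read 1: bits[0:3] width=3 -> value=2 (bin 010); offset now 3 = byte 0 bit 3; 29 bits remain
Read 2: bits[3:10] width=7 -> value=32 (bin 0100000); offset now 10 = byte 1 bit 2; 22 bits remain
Read 3: bits[10:18] width=8 -> value=138 (bin 10001010); offset now 18 = byte 2 bit 2; 14 bits remain
Read 4: bits[18:30] width=12 -> value=1342 (bin 010100111110); offset now 30 = byte 3 bit 6; 2 bits remain
Read 5: bits[30:31] width=1 -> value=1 (bin 1); offset now 31 = byte 3 bit 7; 1 bits remain

Answer: 31 1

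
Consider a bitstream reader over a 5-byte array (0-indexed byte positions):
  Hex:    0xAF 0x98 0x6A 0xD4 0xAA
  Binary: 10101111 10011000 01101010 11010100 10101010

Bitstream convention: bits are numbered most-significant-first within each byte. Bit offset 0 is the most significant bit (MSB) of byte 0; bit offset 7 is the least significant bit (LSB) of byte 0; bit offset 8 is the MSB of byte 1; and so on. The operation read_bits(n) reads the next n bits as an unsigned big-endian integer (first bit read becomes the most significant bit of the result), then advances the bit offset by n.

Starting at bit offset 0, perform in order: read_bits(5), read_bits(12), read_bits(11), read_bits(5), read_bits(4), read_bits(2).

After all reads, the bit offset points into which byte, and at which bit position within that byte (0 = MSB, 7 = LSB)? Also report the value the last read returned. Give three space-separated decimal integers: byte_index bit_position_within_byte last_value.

Answer: 4 7 1

Derivation:
Read 1: bits[0:5] width=5 -> value=21 (bin 10101); offset now 5 = byte 0 bit 5; 35 bits remain
Read 2: bits[5:17] width=12 -> value=3888 (bin 111100110000); offset now 17 = byte 2 bit 1; 23 bits remain
Read 3: bits[17:28] width=11 -> value=1709 (bin 11010101101); offset now 28 = byte 3 bit 4; 12 bits remain
Read 4: bits[28:33] width=5 -> value=9 (bin 01001); offset now 33 = byte 4 bit 1; 7 bits remain
Read 5: bits[33:37] width=4 -> value=5 (bin 0101); offset now 37 = byte 4 bit 5; 3 bits remain
Read 6: bits[37:39] width=2 -> value=1 (bin 01); offset now 39 = byte 4 bit 7; 1 bits remain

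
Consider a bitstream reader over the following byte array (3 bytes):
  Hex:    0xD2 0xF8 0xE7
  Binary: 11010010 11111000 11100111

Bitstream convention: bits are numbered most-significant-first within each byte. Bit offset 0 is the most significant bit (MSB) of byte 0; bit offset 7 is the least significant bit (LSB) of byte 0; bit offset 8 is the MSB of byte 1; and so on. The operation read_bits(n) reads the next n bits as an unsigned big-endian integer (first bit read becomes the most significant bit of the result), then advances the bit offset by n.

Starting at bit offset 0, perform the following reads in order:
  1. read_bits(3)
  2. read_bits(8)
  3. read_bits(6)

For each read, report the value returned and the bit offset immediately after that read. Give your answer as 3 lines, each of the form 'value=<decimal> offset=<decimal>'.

Answer: value=6 offset=3
value=151 offset=11
value=49 offset=17

Derivation:
Read 1: bits[0:3] width=3 -> value=6 (bin 110); offset now 3 = byte 0 bit 3; 21 bits remain
Read 2: bits[3:11] width=8 -> value=151 (bin 10010111); offset now 11 = byte 1 bit 3; 13 bits remain
Read 3: bits[11:17] width=6 -> value=49 (bin 110001); offset now 17 = byte 2 bit 1; 7 bits remain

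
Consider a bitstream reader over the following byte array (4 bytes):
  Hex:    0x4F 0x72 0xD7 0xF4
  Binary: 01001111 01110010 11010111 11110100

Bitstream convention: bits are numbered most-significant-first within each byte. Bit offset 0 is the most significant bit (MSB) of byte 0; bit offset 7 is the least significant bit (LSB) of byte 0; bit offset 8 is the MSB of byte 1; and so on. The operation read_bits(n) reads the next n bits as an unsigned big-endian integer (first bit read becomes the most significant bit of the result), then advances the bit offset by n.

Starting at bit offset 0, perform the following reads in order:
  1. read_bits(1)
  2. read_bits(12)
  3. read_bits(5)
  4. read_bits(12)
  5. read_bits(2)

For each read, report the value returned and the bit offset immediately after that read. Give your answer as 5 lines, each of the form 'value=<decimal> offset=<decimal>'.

Read 1: bits[0:1] width=1 -> value=0 (bin 0); offset now 1 = byte 0 bit 1; 31 bits remain
Read 2: bits[1:13] width=12 -> value=2542 (bin 100111101110); offset now 13 = byte 1 bit 5; 19 bits remain
Read 3: bits[13:18] width=5 -> value=11 (bin 01011); offset now 18 = byte 2 bit 2; 14 bits remain
Read 4: bits[18:30] width=12 -> value=1533 (bin 010111111101); offset now 30 = byte 3 bit 6; 2 bits remain
Read 5: bits[30:32] width=2 -> value=0 (bin 00); offset now 32 = byte 4 bit 0; 0 bits remain

Answer: value=0 offset=1
value=2542 offset=13
value=11 offset=18
value=1533 offset=30
value=0 offset=32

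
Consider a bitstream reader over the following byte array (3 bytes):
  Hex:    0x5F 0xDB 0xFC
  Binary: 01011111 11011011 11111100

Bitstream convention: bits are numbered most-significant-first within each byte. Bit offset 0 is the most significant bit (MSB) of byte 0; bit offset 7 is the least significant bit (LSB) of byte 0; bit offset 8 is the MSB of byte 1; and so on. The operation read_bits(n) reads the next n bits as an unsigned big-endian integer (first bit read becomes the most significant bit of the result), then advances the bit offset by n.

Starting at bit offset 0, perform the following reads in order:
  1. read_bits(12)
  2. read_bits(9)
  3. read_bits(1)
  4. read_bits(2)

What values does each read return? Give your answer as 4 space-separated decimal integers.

Read 1: bits[0:12] width=12 -> value=1533 (bin 010111111101); offset now 12 = byte 1 bit 4; 12 bits remain
Read 2: bits[12:21] width=9 -> value=383 (bin 101111111); offset now 21 = byte 2 bit 5; 3 bits remain
Read 3: bits[21:22] width=1 -> value=1 (bin 1); offset now 22 = byte 2 bit 6; 2 bits remain
Read 4: bits[22:24] width=2 -> value=0 (bin 00); offset now 24 = byte 3 bit 0; 0 bits remain

Answer: 1533 383 1 0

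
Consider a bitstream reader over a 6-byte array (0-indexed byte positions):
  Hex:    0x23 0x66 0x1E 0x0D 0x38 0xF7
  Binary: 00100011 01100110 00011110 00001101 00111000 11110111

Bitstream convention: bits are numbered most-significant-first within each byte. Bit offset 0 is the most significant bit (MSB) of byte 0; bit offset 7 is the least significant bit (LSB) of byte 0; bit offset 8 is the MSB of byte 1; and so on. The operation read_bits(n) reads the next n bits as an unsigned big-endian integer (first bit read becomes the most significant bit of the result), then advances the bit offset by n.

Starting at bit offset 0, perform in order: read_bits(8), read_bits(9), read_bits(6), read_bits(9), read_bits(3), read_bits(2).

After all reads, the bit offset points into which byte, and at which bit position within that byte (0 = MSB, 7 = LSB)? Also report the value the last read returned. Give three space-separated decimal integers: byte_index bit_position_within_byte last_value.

Answer: 4 5 3

Derivation:
Read 1: bits[0:8] width=8 -> value=35 (bin 00100011); offset now 8 = byte 1 bit 0; 40 bits remain
Read 2: bits[8:17] width=9 -> value=204 (bin 011001100); offset now 17 = byte 2 bit 1; 31 bits remain
Read 3: bits[17:23] width=6 -> value=15 (bin 001111); offset now 23 = byte 2 bit 7; 25 bits remain
Read 4: bits[23:32] width=9 -> value=13 (bin 000001101); offset now 32 = byte 4 bit 0; 16 bits remain
Read 5: bits[32:35] width=3 -> value=1 (bin 001); offset now 35 = byte 4 bit 3; 13 bits remain
Read 6: bits[35:37] width=2 -> value=3 (bin 11); offset now 37 = byte 4 bit 5; 11 bits remain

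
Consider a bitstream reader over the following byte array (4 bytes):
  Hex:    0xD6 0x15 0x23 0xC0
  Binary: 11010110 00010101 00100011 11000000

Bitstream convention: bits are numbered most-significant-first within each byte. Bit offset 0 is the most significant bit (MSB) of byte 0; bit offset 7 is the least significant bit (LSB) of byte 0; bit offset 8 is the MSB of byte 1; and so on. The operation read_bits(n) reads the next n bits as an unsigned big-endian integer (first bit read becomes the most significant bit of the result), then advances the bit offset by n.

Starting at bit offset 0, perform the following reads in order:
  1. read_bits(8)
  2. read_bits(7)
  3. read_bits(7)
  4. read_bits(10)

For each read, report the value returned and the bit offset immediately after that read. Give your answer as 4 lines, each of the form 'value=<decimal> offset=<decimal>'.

Answer: value=214 offset=8
value=10 offset=15
value=72 offset=22
value=960 offset=32

Derivation:
Read 1: bits[0:8] width=8 -> value=214 (bin 11010110); offset now 8 = byte 1 bit 0; 24 bits remain
Read 2: bits[8:15] width=7 -> value=10 (bin 0001010); offset now 15 = byte 1 bit 7; 17 bits remain
Read 3: bits[15:22] width=7 -> value=72 (bin 1001000); offset now 22 = byte 2 bit 6; 10 bits remain
Read 4: bits[22:32] width=10 -> value=960 (bin 1111000000); offset now 32 = byte 4 bit 0; 0 bits remain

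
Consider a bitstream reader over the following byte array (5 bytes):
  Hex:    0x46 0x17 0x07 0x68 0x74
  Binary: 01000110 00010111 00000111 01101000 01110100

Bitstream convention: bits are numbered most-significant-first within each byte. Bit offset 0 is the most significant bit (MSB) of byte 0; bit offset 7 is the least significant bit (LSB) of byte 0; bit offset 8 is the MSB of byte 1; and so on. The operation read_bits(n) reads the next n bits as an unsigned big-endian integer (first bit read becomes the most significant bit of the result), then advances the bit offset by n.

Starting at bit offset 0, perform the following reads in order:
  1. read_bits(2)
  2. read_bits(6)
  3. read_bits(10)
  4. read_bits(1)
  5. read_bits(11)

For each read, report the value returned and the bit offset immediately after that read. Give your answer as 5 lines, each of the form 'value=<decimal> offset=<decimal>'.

Answer: value=1 offset=2
value=6 offset=8
value=92 offset=18
value=0 offset=19
value=474 offset=30

Derivation:
Read 1: bits[0:2] width=2 -> value=1 (bin 01); offset now 2 = byte 0 bit 2; 38 bits remain
Read 2: bits[2:8] width=6 -> value=6 (bin 000110); offset now 8 = byte 1 bit 0; 32 bits remain
Read 3: bits[8:18] width=10 -> value=92 (bin 0001011100); offset now 18 = byte 2 bit 2; 22 bits remain
Read 4: bits[18:19] width=1 -> value=0 (bin 0); offset now 19 = byte 2 bit 3; 21 bits remain
Read 5: bits[19:30] width=11 -> value=474 (bin 00111011010); offset now 30 = byte 3 bit 6; 10 bits remain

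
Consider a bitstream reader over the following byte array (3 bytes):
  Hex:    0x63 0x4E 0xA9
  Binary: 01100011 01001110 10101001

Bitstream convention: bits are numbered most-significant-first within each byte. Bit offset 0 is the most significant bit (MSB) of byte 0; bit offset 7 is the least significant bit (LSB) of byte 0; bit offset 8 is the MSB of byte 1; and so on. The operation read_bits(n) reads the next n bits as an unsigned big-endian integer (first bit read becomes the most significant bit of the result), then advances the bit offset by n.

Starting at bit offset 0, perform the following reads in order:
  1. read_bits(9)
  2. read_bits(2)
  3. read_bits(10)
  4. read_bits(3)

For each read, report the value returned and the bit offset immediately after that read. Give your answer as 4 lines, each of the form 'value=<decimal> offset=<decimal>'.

Read 1: bits[0:9] width=9 -> value=198 (bin 011000110); offset now 9 = byte 1 bit 1; 15 bits remain
Read 2: bits[9:11] width=2 -> value=2 (bin 10); offset now 11 = byte 1 bit 3; 13 bits remain
Read 3: bits[11:21] width=10 -> value=469 (bin 0111010101); offset now 21 = byte 2 bit 5; 3 bits remain
Read 4: bits[21:24] width=3 -> value=1 (bin 001); offset now 24 = byte 3 bit 0; 0 bits remain

Answer: value=198 offset=9
value=2 offset=11
value=469 offset=21
value=1 offset=24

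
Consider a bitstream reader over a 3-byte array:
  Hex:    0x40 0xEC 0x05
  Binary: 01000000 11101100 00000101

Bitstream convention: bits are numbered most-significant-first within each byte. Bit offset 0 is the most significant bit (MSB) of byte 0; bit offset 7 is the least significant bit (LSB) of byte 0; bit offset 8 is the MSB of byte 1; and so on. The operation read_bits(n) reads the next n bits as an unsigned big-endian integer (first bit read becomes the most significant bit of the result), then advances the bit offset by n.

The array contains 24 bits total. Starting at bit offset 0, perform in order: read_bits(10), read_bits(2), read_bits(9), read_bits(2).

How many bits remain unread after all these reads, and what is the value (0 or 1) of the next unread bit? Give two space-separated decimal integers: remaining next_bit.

Read 1: bits[0:10] width=10 -> value=259 (bin 0100000011); offset now 10 = byte 1 bit 2; 14 bits remain
Read 2: bits[10:12] width=2 -> value=2 (bin 10); offset now 12 = byte 1 bit 4; 12 bits remain
Read 3: bits[12:21] width=9 -> value=384 (bin 110000000); offset now 21 = byte 2 bit 5; 3 bits remain
Read 4: bits[21:23] width=2 -> value=2 (bin 10); offset now 23 = byte 2 bit 7; 1 bits remain

Answer: 1 1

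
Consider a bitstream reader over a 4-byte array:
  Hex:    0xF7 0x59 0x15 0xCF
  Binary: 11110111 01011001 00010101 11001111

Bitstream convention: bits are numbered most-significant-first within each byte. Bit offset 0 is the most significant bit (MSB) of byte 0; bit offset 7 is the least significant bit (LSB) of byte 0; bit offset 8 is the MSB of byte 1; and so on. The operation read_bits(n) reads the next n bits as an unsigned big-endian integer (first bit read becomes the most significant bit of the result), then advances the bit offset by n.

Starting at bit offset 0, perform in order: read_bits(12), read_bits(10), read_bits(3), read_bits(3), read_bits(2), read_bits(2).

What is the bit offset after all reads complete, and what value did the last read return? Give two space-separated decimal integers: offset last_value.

Answer: 32 3

Derivation:
Read 1: bits[0:12] width=12 -> value=3957 (bin 111101110101); offset now 12 = byte 1 bit 4; 20 bits remain
Read 2: bits[12:22] width=10 -> value=581 (bin 1001000101); offset now 22 = byte 2 bit 6; 10 bits remain
Read 3: bits[22:25] width=3 -> value=3 (bin 011); offset now 25 = byte 3 bit 1; 7 bits remain
Read 4: bits[25:28] width=3 -> value=4 (bin 100); offset now 28 = byte 3 bit 4; 4 bits remain
Read 5: bits[28:30] width=2 -> value=3 (bin 11); offset now 30 = byte 3 bit 6; 2 bits remain
Read 6: bits[30:32] width=2 -> value=3 (bin 11); offset now 32 = byte 4 bit 0; 0 bits remain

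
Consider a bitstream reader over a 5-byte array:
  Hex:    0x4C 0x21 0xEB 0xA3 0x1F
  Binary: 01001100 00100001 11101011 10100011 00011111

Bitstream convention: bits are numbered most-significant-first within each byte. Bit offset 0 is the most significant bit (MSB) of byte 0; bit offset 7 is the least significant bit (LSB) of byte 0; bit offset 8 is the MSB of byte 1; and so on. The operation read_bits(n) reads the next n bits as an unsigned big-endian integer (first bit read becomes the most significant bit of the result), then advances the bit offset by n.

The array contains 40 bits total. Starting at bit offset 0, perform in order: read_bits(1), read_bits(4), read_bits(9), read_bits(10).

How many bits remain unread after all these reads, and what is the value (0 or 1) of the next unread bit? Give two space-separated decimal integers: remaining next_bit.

Read 1: bits[0:1] width=1 -> value=0 (bin 0); offset now 1 = byte 0 bit 1; 39 bits remain
Read 2: bits[1:5] width=4 -> value=9 (bin 1001); offset now 5 = byte 0 bit 5; 35 bits remain
Read 3: bits[5:14] width=9 -> value=264 (bin 100001000); offset now 14 = byte 1 bit 6; 26 bits remain
Read 4: bits[14:24] width=10 -> value=491 (bin 0111101011); offset now 24 = byte 3 bit 0; 16 bits remain

Answer: 16 1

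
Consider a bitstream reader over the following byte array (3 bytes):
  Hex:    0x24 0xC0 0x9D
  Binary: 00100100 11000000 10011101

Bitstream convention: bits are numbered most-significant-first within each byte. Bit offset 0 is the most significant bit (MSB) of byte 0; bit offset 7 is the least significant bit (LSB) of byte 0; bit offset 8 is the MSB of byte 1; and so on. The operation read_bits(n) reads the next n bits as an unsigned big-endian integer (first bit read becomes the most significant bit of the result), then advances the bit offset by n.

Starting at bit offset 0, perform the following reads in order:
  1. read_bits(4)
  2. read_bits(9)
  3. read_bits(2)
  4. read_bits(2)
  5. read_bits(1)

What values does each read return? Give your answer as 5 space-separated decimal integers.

Read 1: bits[0:4] width=4 -> value=2 (bin 0010); offset now 4 = byte 0 bit 4; 20 bits remain
Read 2: bits[4:13] width=9 -> value=152 (bin 010011000); offset now 13 = byte 1 bit 5; 11 bits remain
Read 3: bits[13:15] width=2 -> value=0 (bin 00); offset now 15 = byte 1 bit 7; 9 bits remain
Read 4: bits[15:17] width=2 -> value=1 (bin 01); offset now 17 = byte 2 bit 1; 7 bits remain
Read 5: bits[17:18] width=1 -> value=0 (bin 0); offset now 18 = byte 2 bit 2; 6 bits remain

Answer: 2 152 0 1 0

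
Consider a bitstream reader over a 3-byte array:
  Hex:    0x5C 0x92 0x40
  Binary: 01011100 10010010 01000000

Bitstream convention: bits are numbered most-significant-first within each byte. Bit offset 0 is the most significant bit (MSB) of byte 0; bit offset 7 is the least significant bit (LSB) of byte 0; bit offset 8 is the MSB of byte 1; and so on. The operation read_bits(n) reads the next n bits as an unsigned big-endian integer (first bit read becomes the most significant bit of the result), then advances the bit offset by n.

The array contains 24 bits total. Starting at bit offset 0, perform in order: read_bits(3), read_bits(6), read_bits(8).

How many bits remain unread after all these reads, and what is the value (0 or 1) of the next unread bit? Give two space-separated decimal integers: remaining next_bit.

Answer: 7 1

Derivation:
Read 1: bits[0:3] width=3 -> value=2 (bin 010); offset now 3 = byte 0 bit 3; 21 bits remain
Read 2: bits[3:9] width=6 -> value=57 (bin 111001); offset now 9 = byte 1 bit 1; 15 bits remain
Read 3: bits[9:17] width=8 -> value=36 (bin 00100100); offset now 17 = byte 2 bit 1; 7 bits remain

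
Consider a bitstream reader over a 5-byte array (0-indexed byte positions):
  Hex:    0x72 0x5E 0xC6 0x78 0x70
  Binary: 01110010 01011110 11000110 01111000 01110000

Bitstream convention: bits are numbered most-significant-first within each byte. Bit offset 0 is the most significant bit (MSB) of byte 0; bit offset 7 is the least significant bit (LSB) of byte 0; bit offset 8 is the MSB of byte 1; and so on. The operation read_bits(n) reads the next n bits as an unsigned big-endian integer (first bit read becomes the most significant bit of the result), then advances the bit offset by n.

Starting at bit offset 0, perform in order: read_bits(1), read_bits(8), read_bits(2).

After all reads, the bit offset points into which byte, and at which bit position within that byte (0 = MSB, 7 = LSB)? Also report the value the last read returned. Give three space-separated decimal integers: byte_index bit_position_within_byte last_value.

Answer: 1 3 2

Derivation:
Read 1: bits[0:1] width=1 -> value=0 (bin 0); offset now 1 = byte 0 bit 1; 39 bits remain
Read 2: bits[1:9] width=8 -> value=228 (bin 11100100); offset now 9 = byte 1 bit 1; 31 bits remain
Read 3: bits[9:11] width=2 -> value=2 (bin 10); offset now 11 = byte 1 bit 3; 29 bits remain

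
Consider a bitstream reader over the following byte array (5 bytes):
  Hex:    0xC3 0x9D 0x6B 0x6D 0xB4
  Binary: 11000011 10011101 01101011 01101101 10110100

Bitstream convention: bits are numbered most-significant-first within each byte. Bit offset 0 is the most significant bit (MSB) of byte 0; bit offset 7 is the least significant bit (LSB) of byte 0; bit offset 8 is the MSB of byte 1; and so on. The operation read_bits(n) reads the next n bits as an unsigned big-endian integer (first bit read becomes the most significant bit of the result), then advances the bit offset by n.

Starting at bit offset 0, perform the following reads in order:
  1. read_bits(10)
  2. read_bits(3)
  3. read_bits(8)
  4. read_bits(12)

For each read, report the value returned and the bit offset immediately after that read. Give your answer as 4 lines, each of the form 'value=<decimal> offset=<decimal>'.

Answer: value=782 offset=10
value=3 offset=13
value=173 offset=21
value=1755 offset=33

Derivation:
Read 1: bits[0:10] width=10 -> value=782 (bin 1100001110); offset now 10 = byte 1 bit 2; 30 bits remain
Read 2: bits[10:13] width=3 -> value=3 (bin 011); offset now 13 = byte 1 bit 5; 27 bits remain
Read 3: bits[13:21] width=8 -> value=173 (bin 10101101); offset now 21 = byte 2 bit 5; 19 bits remain
Read 4: bits[21:33] width=12 -> value=1755 (bin 011011011011); offset now 33 = byte 4 bit 1; 7 bits remain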